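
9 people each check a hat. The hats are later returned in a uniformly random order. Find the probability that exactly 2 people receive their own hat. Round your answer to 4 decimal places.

Choose which 2 of the 9 are fixed: C(9,2) = 36 ways.
The remaining 7 must have no fixed point: D(7) = 1854.
P = 36·1854/362880 = 103/560 ≈ 0.1839.

0.1839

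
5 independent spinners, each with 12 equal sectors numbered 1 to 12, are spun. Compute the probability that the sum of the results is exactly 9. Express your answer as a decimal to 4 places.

There are 12^5 = 248832 equally likely outcomes.
The number of ordered 5-tuples from {1,…,12} summing to 9 is 70.
P(sum = 9) = 70/248832 = 35/124416 ≈ 0.0003.

0.0003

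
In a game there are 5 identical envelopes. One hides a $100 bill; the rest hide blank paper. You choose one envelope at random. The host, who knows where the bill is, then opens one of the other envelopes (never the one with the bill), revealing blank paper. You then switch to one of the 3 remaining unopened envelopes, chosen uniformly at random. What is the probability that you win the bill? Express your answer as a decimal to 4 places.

0.2667

Your original envelope holds the bill with probability 1/5, so the other 4 collectively hold it with probability 4/5.
The host can always find an empty envelope to open, so this doesn't change that 4/5; it is now spread over the 3 remaining unopened envelopes.
P(win by switching) = (4/5) · (1/3) = 4/15 ≈ 0.2667.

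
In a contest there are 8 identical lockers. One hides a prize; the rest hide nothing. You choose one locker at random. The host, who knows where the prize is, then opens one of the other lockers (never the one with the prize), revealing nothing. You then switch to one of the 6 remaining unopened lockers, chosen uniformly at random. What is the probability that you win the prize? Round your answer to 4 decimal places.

Your original locker holds the prize with probability 1/8, so the other 7 collectively hold it with probability 7/8.
The host can always find an empty locker to open, so this doesn't change that 7/8; it is now spread over the 6 remaining unopened lockers.
P(win by switching) = (7/8) · (1/6) = 7/48 ≈ 0.1458.

0.1458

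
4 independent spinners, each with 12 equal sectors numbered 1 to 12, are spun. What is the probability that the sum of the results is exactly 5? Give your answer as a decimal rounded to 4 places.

0.0002

There are 12^4 = 20736 equally likely outcomes.
The number of ordered 4-tuples from {1,…,12} summing to 5 is 4.
P(sum = 5) = 4/20736 = 1/5184 ≈ 0.0002.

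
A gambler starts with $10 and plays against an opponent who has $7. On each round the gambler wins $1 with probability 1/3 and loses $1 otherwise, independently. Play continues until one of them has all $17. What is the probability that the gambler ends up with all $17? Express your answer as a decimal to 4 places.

0.0078

Let r = q/p = (2/3)/(1/3) = 2. The recurrence P(i) = p·P(i+1) + q·P(i−1) with P(0)=0, P(17)=1 gives P(i) = (1 − r^i)/(1 − r^17).
P(10) = (1 − (2)^10) / (1 − (2)^17) = 1023/131071 ≈ 0.0078.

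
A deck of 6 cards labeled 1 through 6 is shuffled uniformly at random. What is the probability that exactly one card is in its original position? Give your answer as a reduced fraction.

Choose which one is fixed: C(6,1) = 6 ways.
The remaining 5 must have no fixed point: D(5) = 44.
P = 6·44/720 = 11/30.

11/30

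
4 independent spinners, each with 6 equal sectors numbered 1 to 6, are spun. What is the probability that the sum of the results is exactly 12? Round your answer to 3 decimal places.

There are 6^4 = 1296 equally likely outcomes.
The number of ordered 4-tuples from {1,…,6} summing to 12 is 125.
P(sum = 12) = 125/1296 ≈ 0.096.

0.096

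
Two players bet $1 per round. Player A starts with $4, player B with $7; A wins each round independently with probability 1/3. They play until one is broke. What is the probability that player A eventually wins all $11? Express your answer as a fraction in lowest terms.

15/2047

Let r = q/p = (2/3)/(1/3) = 2. The recurrence P(i) = p·P(i+1) + q·P(i−1) with P(0)=0, P(11)=1 gives P(i) = (1 − r^i)/(1 − r^11).
P(4) = (1 − (2)^4) / (1 − (2)^11) = 15/2047.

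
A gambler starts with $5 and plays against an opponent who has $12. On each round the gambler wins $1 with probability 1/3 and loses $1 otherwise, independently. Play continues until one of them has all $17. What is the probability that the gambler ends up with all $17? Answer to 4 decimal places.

Let r = q/p = (2/3)/(1/3) = 2. The recurrence P(i) = p·P(i+1) + q·P(i−1) with P(0)=0, P(17)=1 gives P(i) = (1 − r^i)/(1 − r^17).
P(5) = (1 − (2)^5) / (1 − (2)^17) = 31/131071 ≈ 0.0002.

0.0002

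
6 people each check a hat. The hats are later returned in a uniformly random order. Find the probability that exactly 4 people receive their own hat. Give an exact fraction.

Choose which 4 of the 6 are fixed: C(6,4) = 15 ways.
The remaining 2 must have no fixed point: D(2) = 1.
P = 15·1/720 = 1/48.

1/48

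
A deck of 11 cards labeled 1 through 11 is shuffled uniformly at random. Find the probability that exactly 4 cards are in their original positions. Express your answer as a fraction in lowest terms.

Choose which 4 of the 11 are fixed: C(11,4) = 330 ways.
The remaining 7 must have no fixed point: D(7) = 1854.
P = 330·1854/39916800 = 103/6720.

103/6720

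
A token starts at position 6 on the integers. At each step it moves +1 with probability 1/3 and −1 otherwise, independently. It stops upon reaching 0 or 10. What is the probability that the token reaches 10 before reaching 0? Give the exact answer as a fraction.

Let r = q/p = (2/3)/(1/3) = 2. The recurrence P(i) = p·P(i+1) + q·P(i−1) with P(0)=0, P(10)=1 gives P(i) = (1 − r^i)/(1 − r^10).
P(6) = (1 − (2)^6) / (1 − (2)^10) = 21/341.

21/341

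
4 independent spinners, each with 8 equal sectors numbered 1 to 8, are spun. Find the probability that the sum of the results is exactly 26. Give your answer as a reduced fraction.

21/1024

There are 8^4 = 4096 equally likely outcomes.
The number of ordered 4-tuples from {1,…,8} summing to 26 is 84.
P(sum = 26) = 84/4096 = 21/1024.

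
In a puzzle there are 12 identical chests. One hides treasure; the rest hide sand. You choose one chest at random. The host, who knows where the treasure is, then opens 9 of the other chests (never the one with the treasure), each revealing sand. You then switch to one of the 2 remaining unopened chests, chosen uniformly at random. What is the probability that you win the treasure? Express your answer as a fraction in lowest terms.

11/24

Your original chest holds the treasure with probability 1/12, so the other 11 collectively hold it with probability 11/12.
The host can always find 9 empty chests to open, so the reveals don't change that 11/12; it is now spread over the 2 remaining unopened chests.
P(win by switching) = (11/12) · (1/2) = 11/24.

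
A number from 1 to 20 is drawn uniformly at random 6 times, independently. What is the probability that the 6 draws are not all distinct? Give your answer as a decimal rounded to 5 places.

P(all 6 different) = 20/20 · 19/20 · ··· · 15/20 ≈ 0.43605.
P(at least two equal) = 1 − 0.43605 = 0.56395.

0.56395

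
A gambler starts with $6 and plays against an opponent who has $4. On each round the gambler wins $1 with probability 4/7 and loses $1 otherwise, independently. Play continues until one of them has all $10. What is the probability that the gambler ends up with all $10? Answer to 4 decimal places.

Let r = q/p = (3/7)/(4/7) = 3/4. The recurrence P(i) = p·P(i+1) + q·P(i−1) with P(0)=0, P(10)=1 gives P(i) = (1 − r^i)/(1 − r^10).
P(6) = (1 − (3/4)^6) / (1 − (3/4)^10) = 123136/141361 ≈ 0.8711.

0.8711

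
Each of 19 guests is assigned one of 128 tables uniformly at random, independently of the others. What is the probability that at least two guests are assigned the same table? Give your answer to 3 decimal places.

0.755

It's easier to compute the probability that all 19 are distinct.
P(all distinct) = 128/128 · 127/128 · ··· · 110/128 ≈ 0.245.
So the probability of at least one match is 1 − 0.245 = 0.755.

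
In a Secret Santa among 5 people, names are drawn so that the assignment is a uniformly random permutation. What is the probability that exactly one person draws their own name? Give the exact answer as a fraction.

3/8

Choose which one is fixed: C(5,1) = 5 ways.
The remaining 4 must have no fixed point: D(4) = 9.
P = 5·9/120 = 3/8.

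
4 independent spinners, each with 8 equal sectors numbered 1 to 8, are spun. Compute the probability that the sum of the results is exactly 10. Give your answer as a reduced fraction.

21/1024

There are 8^4 = 4096 equally likely outcomes.
The number of ordered 4-tuples from {1,…,8} summing to 10 is 84.
P(sum = 10) = 84/4096 = 21/1024.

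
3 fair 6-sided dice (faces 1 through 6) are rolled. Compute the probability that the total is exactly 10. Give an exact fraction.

There are 6^3 = 216 equally likely outcomes.
The number of ordered 3-tuples from {1,…,6} summing to 10 is 27.
P(sum = 10) = 27/216 = 1/8.

1/8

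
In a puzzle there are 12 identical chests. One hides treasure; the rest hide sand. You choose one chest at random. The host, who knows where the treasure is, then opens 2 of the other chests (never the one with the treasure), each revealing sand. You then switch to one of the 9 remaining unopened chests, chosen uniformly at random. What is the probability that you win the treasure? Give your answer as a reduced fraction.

11/108

Your original chest holds the treasure with probability 1/12, so the other 11 collectively hold it with probability 11/12.
The host can always find 2 empty chests to open, so the reveals don't change that 11/12; it is now spread over the 9 remaining unopened chests.
P(win by switching) = (11/12) · (1/9) = 11/108.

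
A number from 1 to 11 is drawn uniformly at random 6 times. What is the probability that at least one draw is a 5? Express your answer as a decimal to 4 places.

0.4355

P(no draw is a 5) = (10/11)^6 ≈ 0.5645.
P(at least one) = 1 − 0.5645 = 0.4355.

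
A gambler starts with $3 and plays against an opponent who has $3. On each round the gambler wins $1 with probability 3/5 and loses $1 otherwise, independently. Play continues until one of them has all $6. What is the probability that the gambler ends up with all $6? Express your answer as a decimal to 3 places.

Let r = q/p = (2/5)/(3/5) = 2/3. The recurrence P(i) = p·P(i+1) + q·P(i−1) with P(0)=0, P(6)=1 gives P(i) = (1 − r^i)/(1 − r^6).
P(3) = (1 − (2/3)^3) / (1 − (2/3)^6) = 27/35 ≈ 0.771.

0.771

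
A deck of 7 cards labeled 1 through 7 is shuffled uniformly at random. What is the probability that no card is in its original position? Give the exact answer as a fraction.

103/280

This is the derangement probability: permutations of 7 with no fixed point.
D(7) = 7! · (1 − 1/1! + 1/2! − ··· + (−1)^7/7!) = 1854.
P = 1854/5040 = 103/280.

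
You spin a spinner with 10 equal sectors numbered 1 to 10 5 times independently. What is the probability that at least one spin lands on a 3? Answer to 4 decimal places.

0.4095

P(no spin lands on a 3) = (9/10)^5 ≈ 0.5905.
P(at least one) = 1 − 0.5905 = 0.4095.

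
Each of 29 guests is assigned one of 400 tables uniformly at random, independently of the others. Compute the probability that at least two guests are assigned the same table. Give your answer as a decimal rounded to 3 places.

It's easier to compute the probability that all 29 are distinct.
P(all distinct) = 400/400 · 399/400 · ··· · 372/400 ≈ 0.353.
So the probability of at least one match is 1 − 0.353 = 0.647.

0.647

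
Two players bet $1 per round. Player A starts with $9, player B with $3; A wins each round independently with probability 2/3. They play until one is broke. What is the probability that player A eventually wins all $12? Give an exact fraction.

584/585

Let r = q/p = (1/3)/(2/3) = 1/2. The recurrence P(i) = p·P(i+1) + q·P(i−1) with P(0)=0, P(12)=1 gives P(i) = (1 − r^i)/(1 − r^12).
P(9) = (1 − (1/2)^9) / (1 − (1/2)^12) = 584/585.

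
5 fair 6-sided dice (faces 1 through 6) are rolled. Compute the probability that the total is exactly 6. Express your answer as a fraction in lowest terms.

There are 6^5 = 7776 equally likely outcomes.
The number of ordered 5-tuples from {1,…,6} summing to 6 is 5.
P(sum = 6) = 5/7776.

5/7776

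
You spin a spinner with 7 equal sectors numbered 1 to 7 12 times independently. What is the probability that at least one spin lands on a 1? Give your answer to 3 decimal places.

P(no spin lands on a 1) = (6/7)^12 ≈ 0.157.
P(at least one) = 1 − 0.157 = 0.843.

0.843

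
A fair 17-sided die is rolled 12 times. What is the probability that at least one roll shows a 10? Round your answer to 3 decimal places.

0.517

P(no roll shows a 10) = (16/17)^12 ≈ 0.483.
P(at least one) = 1 − 0.483 = 0.517.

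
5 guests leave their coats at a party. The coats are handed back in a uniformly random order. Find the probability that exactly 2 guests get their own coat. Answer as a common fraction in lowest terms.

Choose which 2 of the 5 are fixed: C(5,2) = 10 ways.
The remaining 3 must have no fixed point: D(3) = 2.
P = 10·2/120 = 1/6.

1/6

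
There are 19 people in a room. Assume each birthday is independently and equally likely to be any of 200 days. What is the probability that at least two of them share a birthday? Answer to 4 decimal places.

It's easier to compute the probability that all 19 are distinct.
P(all distinct) = 200/200 · 199/200 · ··· · 182/200 ≈ 0.4137.
So the probability of at least one match is 1 − 0.4137 = 0.5863.

0.5863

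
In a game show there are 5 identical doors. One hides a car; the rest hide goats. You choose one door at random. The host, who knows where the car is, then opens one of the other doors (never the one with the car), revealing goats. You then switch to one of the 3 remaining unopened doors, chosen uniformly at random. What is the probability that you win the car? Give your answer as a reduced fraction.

4/15

Your original door holds the car with probability 1/5, so the other 4 collectively hold it with probability 4/5.
The host can always find an empty door to open, so this doesn't change that 4/5; it is now spread over the 3 remaining unopened doors.
P(win by switching) = (4/5) · (1/3) = 4/15.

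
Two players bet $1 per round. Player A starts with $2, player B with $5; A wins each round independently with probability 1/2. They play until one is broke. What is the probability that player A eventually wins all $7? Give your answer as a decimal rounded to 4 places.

With a fair step, P(i) = ½P(i−1) + ½P(i+1) with P(0)=0, P(7)=1 has the linear solution P(i) = i/7.
P(2) = 2/7 ≈ 0.2857.

0.2857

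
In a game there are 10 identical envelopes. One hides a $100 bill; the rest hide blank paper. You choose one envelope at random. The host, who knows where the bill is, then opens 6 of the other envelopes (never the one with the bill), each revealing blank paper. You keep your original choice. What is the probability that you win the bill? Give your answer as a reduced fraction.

The host can always open 6 empty envelopes regardless of your choice, so the reveals give no information about your original envelope.
P(win by staying) = 1/10.

1/10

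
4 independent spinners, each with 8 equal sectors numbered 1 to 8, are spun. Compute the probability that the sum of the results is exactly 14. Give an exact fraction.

123/2048

There are 8^4 = 4096 equally likely outcomes.
The number of ordered 4-tuples from {1,…,8} summing to 14 is 246.
P(sum = 14) = 246/4096 = 123/2048.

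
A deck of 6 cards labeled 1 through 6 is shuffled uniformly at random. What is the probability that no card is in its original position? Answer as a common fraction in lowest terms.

53/144

This is the derangement probability: permutations of 6 with no fixed point.
D(6) = 6! · (1 − 1/1! + 1/2! − ··· + (−1)^6/6!) = 265.
P = 265/720 = 53/144.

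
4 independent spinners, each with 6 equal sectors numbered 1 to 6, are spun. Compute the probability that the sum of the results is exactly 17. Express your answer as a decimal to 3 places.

0.080

There are 6^4 = 1296 equally likely outcomes.
The number of ordered 4-tuples from {1,…,6} summing to 17 is 104.
P(sum = 17) = 104/1296 = 13/162 ≈ 0.080.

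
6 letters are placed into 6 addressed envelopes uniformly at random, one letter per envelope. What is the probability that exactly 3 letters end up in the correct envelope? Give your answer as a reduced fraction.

Choose which 3 of the 6 are fixed: C(6,3) = 20 ways.
The remaining 3 must have no fixed point: D(3) = 2.
P = 20·2/720 = 1/18.

1/18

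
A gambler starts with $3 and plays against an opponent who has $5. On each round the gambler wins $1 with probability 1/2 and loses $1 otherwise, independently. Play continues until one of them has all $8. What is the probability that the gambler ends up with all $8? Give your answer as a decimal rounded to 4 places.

With a fair step, P(i) = ½P(i−1) + ½P(i+1) with P(0)=0, P(8)=1 has the linear solution P(i) = i/8.
P(3) = 3/8 ≈ 0.3750.

0.3750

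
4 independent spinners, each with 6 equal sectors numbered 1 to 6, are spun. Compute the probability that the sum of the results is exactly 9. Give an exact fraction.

There are 6^4 = 1296 equally likely outcomes.
The number of ordered 4-tuples from {1,…,6} summing to 9 is 56.
P(sum = 9) = 56/1296 = 7/162.

7/162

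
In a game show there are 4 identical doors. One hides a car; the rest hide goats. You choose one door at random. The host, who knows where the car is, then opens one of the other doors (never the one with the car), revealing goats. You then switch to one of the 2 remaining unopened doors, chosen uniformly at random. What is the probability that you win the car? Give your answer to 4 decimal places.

0.3750

Your original door holds the car with probability 1/4, so the other 3 collectively hold it with probability 3/4.
The host can always find an empty door to open, so this doesn't change that 3/4; it is now spread over the 2 remaining unopened doors.
P(win by switching) = (3/4) · (1/2) = 3/8 ≈ 0.3750.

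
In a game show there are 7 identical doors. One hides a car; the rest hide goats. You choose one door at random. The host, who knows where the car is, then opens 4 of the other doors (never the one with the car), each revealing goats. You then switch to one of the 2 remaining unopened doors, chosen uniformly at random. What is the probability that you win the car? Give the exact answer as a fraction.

3/7

Your original door holds the car with probability 1/7, so the other 6 collectively hold it with probability 6/7.
The host can always find 4 empty doors to open, so the reveals don't change that 6/7; it is now spread over the 2 remaining unopened doors.
P(win by switching) = (6/7) · (1/2) = 3/7.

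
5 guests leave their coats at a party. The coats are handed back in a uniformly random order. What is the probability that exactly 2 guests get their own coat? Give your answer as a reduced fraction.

1/6

Choose which 2 of the 5 are fixed: C(5,2) = 10 ways.
The remaining 3 must have no fixed point: D(3) = 2.
P = 10·2/120 = 1/6.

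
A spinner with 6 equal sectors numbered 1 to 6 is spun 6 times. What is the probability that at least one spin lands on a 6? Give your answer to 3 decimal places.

0.665

P(no spin lands on a 6) = (5/6)^6 ≈ 0.335.
P(at least one) = 1 − 0.335 = 0.665.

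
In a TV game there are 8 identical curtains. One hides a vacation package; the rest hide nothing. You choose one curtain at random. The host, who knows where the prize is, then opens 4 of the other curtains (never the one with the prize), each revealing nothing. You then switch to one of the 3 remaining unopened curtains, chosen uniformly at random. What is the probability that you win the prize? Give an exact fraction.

Your original curtain holds the prize with probability 1/8, so the other 7 collectively hold it with probability 7/8.
The host can always find 4 empty curtains to open, so the reveals don't change that 7/8; it is now spread over the 3 remaining unopened curtains.
P(win by switching) = (7/8) · (1/3) = 7/24.

7/24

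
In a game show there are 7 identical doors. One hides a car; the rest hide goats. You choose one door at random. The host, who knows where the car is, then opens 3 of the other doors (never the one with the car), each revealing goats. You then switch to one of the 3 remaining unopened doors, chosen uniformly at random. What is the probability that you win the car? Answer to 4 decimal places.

Your original door holds the car with probability 1/7, so the other 6 collectively hold it with probability 6/7.
The host can always find 3 empty doors to open, so the reveals don't change that 6/7; it is now spread over the 3 remaining unopened doors.
P(win by switching) = (6/7) · (1/3) = 2/7 ≈ 0.2857.

0.2857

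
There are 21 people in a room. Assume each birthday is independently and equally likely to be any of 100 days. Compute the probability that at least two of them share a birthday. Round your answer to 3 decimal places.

It's easier to compute the probability that all 21 are distinct.
P(all distinct) = 100/100 · 99/100 · ··· · 80/100 ≈ 0.104.
So the probability of at least one match is 1 − 0.104 = 0.896.

0.896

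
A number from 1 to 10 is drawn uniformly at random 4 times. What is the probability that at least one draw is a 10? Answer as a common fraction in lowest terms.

3439/10000

P(no draw is a 10) = (9/10)^4 = 6561/10000.
P(at least one) = 1 − 6561/10000 = 3439/10000.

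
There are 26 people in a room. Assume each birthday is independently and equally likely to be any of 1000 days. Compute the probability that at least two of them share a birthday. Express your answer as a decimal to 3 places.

It's easier to compute the probability that all 26 are distinct.
P(all distinct) = 1000/1000 · 999/1000 · ··· · 975/1000 ≈ 0.721.
So the probability of at least one match is 1 − 0.721 = 0.279.

0.279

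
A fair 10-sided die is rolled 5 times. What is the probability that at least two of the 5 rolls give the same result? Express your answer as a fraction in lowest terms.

436/625

P(all 5 different) = 10/10 · 9/10 · ··· · 6/10 = 189/625.
P(at least two equal) = 1 − 189/625 = 436/625.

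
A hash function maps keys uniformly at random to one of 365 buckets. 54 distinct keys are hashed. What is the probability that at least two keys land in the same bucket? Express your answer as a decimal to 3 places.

0.984

It's easier to compute the probability that all 54 are distinct.
P(all distinct) = 365/365 · 364/365 · ··· · 312/365 ≈ 0.016.
So the probability of at least one match is 1 − 0.016 = 0.984.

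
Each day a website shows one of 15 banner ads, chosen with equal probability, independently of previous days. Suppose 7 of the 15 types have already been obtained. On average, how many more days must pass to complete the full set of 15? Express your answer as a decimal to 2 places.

Starting from 7 distinct types, each trial gives a new one with probability (15−i)/15 when i types are held, so the wait for the next new type is 15/(15−i).
E = 15/8 + 15/7 + 15/6 + 15/5 + 15/4 + 15/3 + 15/2 + 15/1 = 2283/56 ≈ 40.77.

40.77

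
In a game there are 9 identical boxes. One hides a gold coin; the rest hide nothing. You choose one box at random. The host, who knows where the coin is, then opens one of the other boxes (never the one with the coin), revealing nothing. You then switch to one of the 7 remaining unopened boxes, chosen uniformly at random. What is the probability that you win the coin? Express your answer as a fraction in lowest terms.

8/63

Your original box holds the coin with probability 1/9, so the other 8 collectively hold it with probability 8/9.
The host can always find an empty box to open, so this doesn't change that 8/9; it is now spread over the 7 remaining unopened boxes.
P(win by switching) = (8/9) · (1/7) = 8/63.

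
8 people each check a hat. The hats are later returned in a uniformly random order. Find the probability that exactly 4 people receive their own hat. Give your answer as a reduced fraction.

Choose which 4 of the 8 are fixed: C(8,4) = 70 ways.
The remaining 4 must have no fixed point: D(4) = 9.
P = 70·9/40320 = 1/64.

1/64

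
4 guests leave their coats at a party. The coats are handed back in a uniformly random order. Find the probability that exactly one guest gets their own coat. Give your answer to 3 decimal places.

Choose which one is fixed: C(4,1) = 4 ways.
The remaining 3 must have no fixed point: D(3) = 2.
P = 4·2/24 = 1/3 ≈ 0.333.

0.333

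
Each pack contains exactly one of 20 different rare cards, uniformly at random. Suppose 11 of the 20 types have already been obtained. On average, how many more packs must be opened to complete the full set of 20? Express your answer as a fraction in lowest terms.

7129/126

Starting from 11 distinct types, each trial gives a new one with probability (20−i)/20 when i types are held, so the wait for the next new type is 20/(20−i).
E = 20/9 + 20/8 + 20/7 + 20/6 + 20/5 + 20/4 + 20/3 + 20/2 + 20/1 = 7129/126.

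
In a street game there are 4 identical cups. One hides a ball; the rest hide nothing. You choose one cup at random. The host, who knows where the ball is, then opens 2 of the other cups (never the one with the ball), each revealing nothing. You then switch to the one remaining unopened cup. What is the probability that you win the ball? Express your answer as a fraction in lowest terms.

3/4

Your original cup holds the ball with probability 1/4, so the other 3 collectively hold it with probability 3/4.
The host can always find 2 empty cups to open, so the reveals don't change that 3/4; it is now spread over the 1 remaining unopened cup.
P(win by switching) = (3/4) · (1/1) = 3/4.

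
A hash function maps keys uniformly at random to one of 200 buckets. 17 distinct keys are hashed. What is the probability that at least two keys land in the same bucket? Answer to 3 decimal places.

It's easier to compute the probability that all 17 are distinct.
P(all distinct) = 200/200 · 199/200 · ··· · 184/200 ≈ 0.497.
So the probability of at least one match is 1 − 0.497 = 0.503.

0.503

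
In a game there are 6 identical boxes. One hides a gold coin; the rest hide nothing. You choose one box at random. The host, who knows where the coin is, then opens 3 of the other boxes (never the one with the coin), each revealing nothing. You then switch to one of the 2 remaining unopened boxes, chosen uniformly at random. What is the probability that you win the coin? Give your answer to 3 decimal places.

0.417

Your original box holds the coin with probability 1/6, so the other 5 collectively hold it with probability 5/6.
The host can always find 3 empty boxes to open, so the reveals don't change that 5/6; it is now spread over the 2 remaining unopened boxes.
P(win by switching) = (5/6) · (1/2) = 5/12 ≈ 0.417.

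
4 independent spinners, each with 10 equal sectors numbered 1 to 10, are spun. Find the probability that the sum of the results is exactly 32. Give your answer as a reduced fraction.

33/2000

There are 10^4 = 10000 equally likely outcomes.
The number of ordered 4-tuples from {1,…,10} summing to 32 is 165.
P(sum = 32) = 165/10000 = 33/2000.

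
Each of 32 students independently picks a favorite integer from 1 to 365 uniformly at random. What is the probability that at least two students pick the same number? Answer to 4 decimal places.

It's easier to compute the probability that all 32 are distinct.
P(all distinct) = 365/365 · 364/365 · ··· · 334/365 ≈ 0.2467.
So the probability of at least one match is 1 − 0.2467 = 0.7533.

0.7533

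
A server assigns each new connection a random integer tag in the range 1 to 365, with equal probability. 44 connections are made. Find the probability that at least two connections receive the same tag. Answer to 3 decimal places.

It's easier to compute the probability that all 44 are distinct.
P(all distinct) = 365/365 · 364/365 · ··· · 322/365 ≈ 0.067.
So the probability of at least one match is 1 − 0.067 = 0.933.

0.933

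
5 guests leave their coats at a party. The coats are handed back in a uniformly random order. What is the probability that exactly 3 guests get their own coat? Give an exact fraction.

1/12

Choose which 3 of the 5 are fixed: C(5,3) = 10 ways.
The remaining 2 must have no fixed point: D(2) = 1.
P = 10·1/120 = 1/12.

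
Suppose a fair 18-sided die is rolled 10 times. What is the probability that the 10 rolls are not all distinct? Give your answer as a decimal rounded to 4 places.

P(all 10 different) = 18/18 · 17/18 · ··· · 9/18 ≈ 0.0445.
P(at least two equal) = 1 − 0.0445 = 0.9555.

0.9555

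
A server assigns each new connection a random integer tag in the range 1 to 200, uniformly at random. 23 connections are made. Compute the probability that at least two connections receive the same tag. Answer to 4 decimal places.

0.7316

It's easier to compute the probability that all 23 are distinct.
P(all distinct) = 200/200 · 199/200 · ··· · 178/200 ≈ 0.2684.
So the probability of at least one match is 1 − 0.2684 = 0.7316.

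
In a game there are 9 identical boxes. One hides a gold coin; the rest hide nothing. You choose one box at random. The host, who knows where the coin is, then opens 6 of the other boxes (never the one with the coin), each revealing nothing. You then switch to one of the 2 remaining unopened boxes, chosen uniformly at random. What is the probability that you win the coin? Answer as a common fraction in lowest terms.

Your original box holds the coin with probability 1/9, so the other 8 collectively hold it with probability 8/9.
The host can always find 6 empty boxes to open, so the reveals don't change that 8/9; it is now spread over the 2 remaining unopened boxes.
P(win by switching) = (8/9) · (1/2) = 4/9.

4/9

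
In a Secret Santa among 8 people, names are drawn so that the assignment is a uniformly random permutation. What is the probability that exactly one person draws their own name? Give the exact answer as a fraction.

Choose which one is fixed: C(8,1) = 8 ways.
The remaining 7 must have no fixed point: D(7) = 1854.
P = 8·1854/40320 = 103/280.

103/280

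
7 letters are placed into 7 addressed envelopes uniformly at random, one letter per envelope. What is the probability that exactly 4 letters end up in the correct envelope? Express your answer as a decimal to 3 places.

Choose which 4 of the 7 are fixed: C(7,4) = 35 ways.
The remaining 3 must have no fixed point: D(3) = 2.
P = 35·2/5040 = 1/72 ≈ 0.014.

0.014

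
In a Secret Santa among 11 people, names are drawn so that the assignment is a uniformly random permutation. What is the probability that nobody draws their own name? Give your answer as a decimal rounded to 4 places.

This is the derangement probability: permutations of 11 with no fixed point.
D(11) = 11! · (1 − 1/1! + 1/2! − ··· + (−1)^11/11!) = 14684570.
P = 14684570/39916800 = 1468457/3991680 ≈ 0.3679.

0.3679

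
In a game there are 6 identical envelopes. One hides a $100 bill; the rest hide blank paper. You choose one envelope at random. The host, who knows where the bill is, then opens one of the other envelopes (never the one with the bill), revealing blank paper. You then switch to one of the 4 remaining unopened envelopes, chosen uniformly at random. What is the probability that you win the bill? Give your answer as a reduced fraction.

5/24

Your original envelope holds the bill with probability 1/6, so the other 5 collectively hold it with probability 5/6.
The host can always find an empty envelope to open, so this doesn't change that 5/6; it is now spread over the 4 remaining unopened envelopes.
P(win by switching) = (5/6) · (1/4) = 5/24.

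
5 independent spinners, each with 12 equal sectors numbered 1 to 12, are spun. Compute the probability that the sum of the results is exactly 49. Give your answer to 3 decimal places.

There are 12^5 = 248832 equally likely outcomes.
The number of ordered 5-tuples from {1,…,12} summing to 49 is 1365.
P(sum = 49) = 1365/248832 = 455/82944 ≈ 0.005.

0.005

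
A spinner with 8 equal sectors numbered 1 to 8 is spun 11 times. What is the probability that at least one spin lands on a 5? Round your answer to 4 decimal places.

0.7698

P(no spin lands on a 5) = (7/8)^11 ≈ 0.2302.
P(at least one) = 1 − 0.2302 = 0.7698.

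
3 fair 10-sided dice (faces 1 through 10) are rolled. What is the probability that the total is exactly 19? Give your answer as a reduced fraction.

There are 10^3 = 1000 equally likely outcomes.
The number of ordered 3-tuples from {1,…,10} summing to 19 is 69.
P(sum = 19) = 69/1000.

69/1000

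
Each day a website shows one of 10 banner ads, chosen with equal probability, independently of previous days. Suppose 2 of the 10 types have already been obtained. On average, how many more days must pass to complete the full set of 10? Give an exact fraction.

761/28

Starting from 2 distinct types, each trial gives a new one with probability (10−i)/10 when i types are held, so the wait for the next new type is 10/(10−i).
E = 10/8 + 10/7 + 10/6 + 10/5 + 10/4 + 10/3 + 10/2 + 10/1 = 761/28.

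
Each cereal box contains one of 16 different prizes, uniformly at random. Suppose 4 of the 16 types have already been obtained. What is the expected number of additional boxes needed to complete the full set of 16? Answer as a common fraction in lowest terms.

172042/3465

Starting from 4 distinct types, each trial gives a new one with probability (16−i)/16 when i types are held, so the wait for the next new type is 16/(16−i).
E = 16/12 + 16/11 + 16/10 + 16/9 + 16/8 + 16/7 + 16/6 + 16/5 + 16/4 + 16/3 + 16/2 + 16/1 = 172042/3465.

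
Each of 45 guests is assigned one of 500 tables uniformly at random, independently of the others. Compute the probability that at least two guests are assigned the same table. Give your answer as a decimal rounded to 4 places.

It's easier to compute the probability that all 45 are distinct.
P(all distinct) = 500/500 · 499/500 · ··· · 456/500 ≈ 0.1298.
So the probability of at least one match is 1 − 0.1298 = 0.8702.

0.8702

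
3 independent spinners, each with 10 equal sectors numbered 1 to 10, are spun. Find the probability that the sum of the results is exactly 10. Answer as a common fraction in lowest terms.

9/250

There are 10^3 = 1000 equally likely outcomes.
The number of ordered 3-tuples from {1,…,10} summing to 10 is 36.
P(sum = 10) = 36/1000 = 9/250.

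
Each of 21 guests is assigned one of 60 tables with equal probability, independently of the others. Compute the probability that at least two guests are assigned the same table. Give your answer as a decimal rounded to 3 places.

It's easier to compute the probability that all 21 are distinct.
P(all distinct) = 60/60 · 59/60 · ··· · 40/60 ≈ 0.019.
So the probability of at least one match is 1 − 0.019 = 0.981.

0.981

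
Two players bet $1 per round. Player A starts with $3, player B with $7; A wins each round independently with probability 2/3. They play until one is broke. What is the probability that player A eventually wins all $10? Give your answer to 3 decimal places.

Let r = q/p = (1/3)/(2/3) = 1/2. The recurrence P(i) = p·P(i+1) + q·P(i−1) with P(0)=0, P(10)=1 gives P(i) = (1 − r^i)/(1 − r^10).
P(3) = (1 − (1/2)^3) / (1 − (1/2)^10) = 896/1023 ≈ 0.876.

0.876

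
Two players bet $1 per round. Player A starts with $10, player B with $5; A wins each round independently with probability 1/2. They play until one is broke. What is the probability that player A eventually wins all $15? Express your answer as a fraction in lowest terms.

2/3

With a fair step, P(i) = ½P(i−1) + ½P(i+1) with P(0)=0, P(15)=1 has the linear solution P(i) = i/15.
P(10) = 10/15 = 2/3.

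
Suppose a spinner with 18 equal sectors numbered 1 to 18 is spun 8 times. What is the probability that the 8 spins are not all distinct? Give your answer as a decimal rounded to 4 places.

P(all 8 different) = 18/18 · 17/18 · ··· · 11/18 ≈ 0.1601.
P(at least two equal) = 1 − 0.1601 = 0.8399.

0.8399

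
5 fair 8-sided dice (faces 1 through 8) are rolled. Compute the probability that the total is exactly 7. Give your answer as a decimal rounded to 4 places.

There are 8^5 = 32768 equally likely outcomes.
The number of ordered 5-tuples from {1,…,8} summing to 7 is 15.
P(sum = 7) = 15/32768 ≈ 0.0005.

0.0005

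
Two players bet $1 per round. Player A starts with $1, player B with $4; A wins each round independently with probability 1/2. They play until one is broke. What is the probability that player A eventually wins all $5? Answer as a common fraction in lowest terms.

With a fair step, P(i) = ½P(i−1) + ½P(i+1) with P(0)=0, P(5)=1 has the linear solution P(i) = i/5.
P(1) = 1/5.

1/5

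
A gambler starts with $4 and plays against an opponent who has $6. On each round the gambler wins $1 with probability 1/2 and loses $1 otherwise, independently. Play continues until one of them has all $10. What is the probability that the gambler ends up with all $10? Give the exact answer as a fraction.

2/5

With a fair step, P(i) = ½P(i−1) + ½P(i+1) with P(0)=0, P(10)=1 has the linear solution P(i) = i/10.
P(4) = 4/10 = 2/5.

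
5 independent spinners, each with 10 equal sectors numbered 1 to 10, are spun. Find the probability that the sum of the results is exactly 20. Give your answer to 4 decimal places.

0.0325

There are 10^5 = 100000 equally likely outcomes.
The number of ordered 5-tuples from {1,…,10} summing to 20 is 3246.
P(sum = 20) = 3246/100000 = 1623/50000 ≈ 0.0325.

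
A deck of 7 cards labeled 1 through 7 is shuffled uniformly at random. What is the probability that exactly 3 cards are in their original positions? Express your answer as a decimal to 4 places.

Choose which 3 of the 7 are fixed: C(7,3) = 35 ways.
The remaining 4 must have no fixed point: D(4) = 9.
P = 35·9/5040 = 1/16 ≈ 0.0625.

0.0625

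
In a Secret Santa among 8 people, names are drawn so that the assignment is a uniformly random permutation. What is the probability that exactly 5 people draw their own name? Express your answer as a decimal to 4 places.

Choose which 5 of the 8 are fixed: C(8,5) = 56 ways.
The remaining 3 must have no fixed point: D(3) = 2.
P = 56·2/40320 = 1/360 ≈ 0.0028.

0.0028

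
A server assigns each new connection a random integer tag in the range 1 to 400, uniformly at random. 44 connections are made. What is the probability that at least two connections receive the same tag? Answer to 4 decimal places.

0.9142

It's easier to compute the probability that all 44 are distinct.
P(all distinct) = 400/400 · 399/400 · ··· · 357/400 ≈ 0.0858.
So the probability of at least one match is 1 − 0.0858 = 0.9142.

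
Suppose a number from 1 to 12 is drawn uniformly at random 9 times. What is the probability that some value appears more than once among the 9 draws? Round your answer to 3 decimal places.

P(all 9 different) = 12/12 · 11/12 · ··· · 4/12 ≈ 0.015.
P(at least two equal) = 1 − 0.015 = 0.985.

0.985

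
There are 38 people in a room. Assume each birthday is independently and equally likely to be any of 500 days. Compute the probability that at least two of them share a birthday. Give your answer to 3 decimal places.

It's easier to compute the probability that all 38 are distinct.
P(all distinct) = 500/500 · 499/500 · ··· · 463/500 ≈ 0.236.
So the probability of at least one match is 1 − 0.236 = 0.764.

0.764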